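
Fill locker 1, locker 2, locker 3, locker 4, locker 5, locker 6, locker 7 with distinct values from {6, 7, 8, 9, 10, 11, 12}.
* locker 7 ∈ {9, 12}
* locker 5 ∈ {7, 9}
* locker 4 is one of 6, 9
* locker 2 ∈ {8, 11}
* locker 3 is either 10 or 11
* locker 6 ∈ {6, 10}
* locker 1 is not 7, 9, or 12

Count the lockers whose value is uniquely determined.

The 7 variables together cover exactly {6, 7, 8, 9, 10, 11, 12} — 7 values for 7 variables — and 7 appears only in locker 5's list, so locker 5 = 7.
The 6 still-open variables together cover exactly {6, 8, 9, 10, 11, 12} — 6 values for 6 variables — and 12 appears only in locker 7's list, so locker 7 = 12.
Among the 5 still-open variables, 9 fits only locker 4 (and all 5 values in {6, 8, 9, 10, 11} must be used), so locker 4 = 9.
Determined: locker 4=9, locker 5=7, locker 7=12. The other lockers each still have more than one consistent value. That makes 3.

3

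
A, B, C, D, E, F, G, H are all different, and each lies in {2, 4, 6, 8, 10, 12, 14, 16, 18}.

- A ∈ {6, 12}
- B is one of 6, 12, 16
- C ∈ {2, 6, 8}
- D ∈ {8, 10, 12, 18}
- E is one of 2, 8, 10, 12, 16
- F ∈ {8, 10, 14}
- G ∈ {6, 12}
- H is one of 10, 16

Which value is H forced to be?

The 8 variables together cover exactly {2, 6, 8, 10, 12, 14, 16, 18} — 8 values for 8 variables — and 14 appears only in F's list, so F = 14.
Among the 7 still-open variables, 18 fits only D (and all 7 values in {2, 6, 8, 10, 12, 16, 18} must be used), so D = 18.
The 2 variables A and G are confined to {6, 12}, which locks those values in; drop them from B, C, E.
That leaves B = 16. Remove 16 from E, H.
So H = 10.

10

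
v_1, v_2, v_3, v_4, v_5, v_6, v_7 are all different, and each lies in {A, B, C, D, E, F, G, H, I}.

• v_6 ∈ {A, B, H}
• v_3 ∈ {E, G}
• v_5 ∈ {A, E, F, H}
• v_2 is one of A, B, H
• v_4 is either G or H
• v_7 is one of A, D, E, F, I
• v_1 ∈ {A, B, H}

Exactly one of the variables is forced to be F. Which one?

v_1, v_2, v_6 share exactly the 3 values {A, B, H}; by pigeonhole those values go to them, so strike A, B, H from v_4, v_5, v_7.
v_4 has just one choice, so v_4 = G. Strike G from v_3.
v_3's domain is down to {E}, so v_3 = E. Eliminate E elsewhere: v_5, v_7.
So F goes to v_5.

v_5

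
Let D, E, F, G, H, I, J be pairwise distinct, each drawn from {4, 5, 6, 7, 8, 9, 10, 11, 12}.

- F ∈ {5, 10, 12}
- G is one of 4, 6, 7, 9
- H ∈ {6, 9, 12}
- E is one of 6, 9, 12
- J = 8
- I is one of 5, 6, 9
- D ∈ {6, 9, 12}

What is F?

10

J must be 8 (only option left).
D, E, H between them cover only {6, 9, 12} — a naked triple. Remove those values from F, G, I.
I has just one choice, so I = 5. Eliminate 5 elsewhere: F.
So F = 10.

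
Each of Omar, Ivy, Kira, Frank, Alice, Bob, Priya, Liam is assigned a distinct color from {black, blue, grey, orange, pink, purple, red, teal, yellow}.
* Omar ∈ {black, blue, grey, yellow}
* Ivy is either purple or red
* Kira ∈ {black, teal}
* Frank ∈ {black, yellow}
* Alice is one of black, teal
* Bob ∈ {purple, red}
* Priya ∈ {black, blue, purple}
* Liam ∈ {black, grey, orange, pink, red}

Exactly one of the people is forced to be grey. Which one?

Ivy and Bob between them cover only {purple, red} — a naked pair. Remove those values from Priya, Liam.
Kira and Alice between them cover only {black, teal} — a naked pair. Remove those values from Omar, Frank, Priya, Liam.
That leaves Frank = yellow. Strike yellow from Omar.
Priya must be blue (only option left). So Omar can't be blue.
So grey goes to Omar.

Omar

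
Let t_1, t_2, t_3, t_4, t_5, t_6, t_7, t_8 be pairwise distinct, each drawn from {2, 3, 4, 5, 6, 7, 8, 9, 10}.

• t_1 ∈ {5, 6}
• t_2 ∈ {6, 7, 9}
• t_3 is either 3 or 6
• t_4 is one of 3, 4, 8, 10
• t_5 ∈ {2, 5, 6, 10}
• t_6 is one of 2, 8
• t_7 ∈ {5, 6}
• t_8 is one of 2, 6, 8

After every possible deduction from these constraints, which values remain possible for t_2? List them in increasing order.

7, 9

t_1 and t_7 share exactly the 2 values {5, 6}; by pigeonhole those values go to them, so strike 5, 6 from t_2, t_3, t_5, t_8.
t_3 must be 3 (only option left). So t_4 can't be 3.
t_6 and t_8 share exactly the 2 values {2, 8}; by pigeonhole those values go to them, so strike 2, 8 from t_4, t_5.
t_5's domain is down to {10}, so t_5 = 10. So t_4 can't be 10.
That leaves t_4 = 4.
No further eliminations apply; t_2 can still be any of 7, 9.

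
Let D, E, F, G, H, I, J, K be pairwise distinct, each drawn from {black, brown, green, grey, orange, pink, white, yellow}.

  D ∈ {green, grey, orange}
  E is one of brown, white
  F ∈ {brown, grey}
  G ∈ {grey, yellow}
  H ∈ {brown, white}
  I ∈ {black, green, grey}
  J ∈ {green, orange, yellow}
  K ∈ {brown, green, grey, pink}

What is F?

grey

The 8 variables draw from only 8 values {black, brown, green, grey, orange, pink, white, yellow}, so each is used; only I can be black, hence I = black.
The 7 still-open variables draw from only 7 values {brown, green, grey, orange, pink, white, yellow}, so each is used; only K can be pink, hence K = pink.
The 2 variables E and H are confined to {brown, white}, which locks those values in; drop them from F.
So F = grey.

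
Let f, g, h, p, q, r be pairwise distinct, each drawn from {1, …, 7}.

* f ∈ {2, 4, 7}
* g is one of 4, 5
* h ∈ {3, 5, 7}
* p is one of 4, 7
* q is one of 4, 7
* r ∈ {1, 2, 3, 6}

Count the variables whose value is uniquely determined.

p and q share exactly the 2 values {4, 7}; by pigeonhole those values go to them, so strike 4, 7 from f, g, h.
That leaves f = 2. So r can't be 2.
That leaves g = 5. Eliminate 5 elsewhere: h.
h's domain is down to {3}, so h = 3. Strike 3 from r.
Determined: f=2, g=5, h=3. The other variables each still have more than one consistent value. That makes 3.

3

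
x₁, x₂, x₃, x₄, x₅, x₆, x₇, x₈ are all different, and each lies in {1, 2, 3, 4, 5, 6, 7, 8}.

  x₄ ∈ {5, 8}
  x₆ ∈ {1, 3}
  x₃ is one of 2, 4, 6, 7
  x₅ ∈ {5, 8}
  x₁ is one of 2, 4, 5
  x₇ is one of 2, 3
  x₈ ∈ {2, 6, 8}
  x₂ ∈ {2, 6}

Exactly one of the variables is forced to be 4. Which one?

x₁

The 8 variables draw from only 8 values {1, 2, 3, 4, 5, 6, 7, 8}, so each is used; only x₆ can be 1, hence x₆ = 1.
The 7 still-open variables together cover exactly {2, 3, 4, 5, 6, 7, 8} — 7 values for 7 variables — and 3 appears only in x₇'s list, so x₇ = 3.
The 6 still-open variables together cover exactly {2, 4, 5, 6, 7, 8} — 6 values for 6 variables — and 7 appears only in x₃'s list, so x₃ = 7.
The 5 still-open variables draw from only 5 values {2, 4, 5, 6, 8}, so each is used; only x₁ can be 4, hence x₁ = 4.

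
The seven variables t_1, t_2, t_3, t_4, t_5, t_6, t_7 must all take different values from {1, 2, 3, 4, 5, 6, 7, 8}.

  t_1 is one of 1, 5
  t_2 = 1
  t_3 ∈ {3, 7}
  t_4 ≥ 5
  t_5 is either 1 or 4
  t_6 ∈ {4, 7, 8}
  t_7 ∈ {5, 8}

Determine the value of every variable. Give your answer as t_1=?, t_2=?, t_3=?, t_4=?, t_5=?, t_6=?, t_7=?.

t_1=5, t_2=1, t_3=3, t_4=6, t_5=4, t_6=7, t_7=8

t_2 must be 1 (only option left). Strike 1 from t_1, t_5.
t_5 has just one choice, so t_5 = 4. Strike 4 from t_6.
t_1's domain is down to {5}, so t_1 = 5. Eliminate 5 elsewhere: t_4, t_7.
t_7 has just one choice, so t_7 = 8. Strike 8 from t_4, t_6.
t_6 must be 7 (only option left). Eliminate 7 elsewhere: t_3, t_4.
That leaves t_3 = 3.
t_4 must be 6 (only option left).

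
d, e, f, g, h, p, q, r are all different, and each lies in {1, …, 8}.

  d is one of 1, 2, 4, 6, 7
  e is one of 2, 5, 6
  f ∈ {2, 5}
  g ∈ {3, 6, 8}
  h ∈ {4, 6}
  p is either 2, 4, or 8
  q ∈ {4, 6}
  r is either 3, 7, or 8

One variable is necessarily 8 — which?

The 8 variables draw from only 8 values {1, 2, 3, 4, 5, 6, 7, 8}, so each is used; only d can be 1, hence d = 1.
Among the 7 still-open variables, 7 fits only r (and all 7 values in {2, 3, 4, 5, 6, 7, 8} must be used), so r = 7.
The 6 still-open variables together cover exactly {2, 3, 4, 5, 6, 8} — 6 values for 6 variables — and 3 appears only in g's list, so g = 3.
Among the 5 still-open variables, 8 fits only p (and all 5 values in {2, 4, 5, 6, 8} must be used), so p = 8.

p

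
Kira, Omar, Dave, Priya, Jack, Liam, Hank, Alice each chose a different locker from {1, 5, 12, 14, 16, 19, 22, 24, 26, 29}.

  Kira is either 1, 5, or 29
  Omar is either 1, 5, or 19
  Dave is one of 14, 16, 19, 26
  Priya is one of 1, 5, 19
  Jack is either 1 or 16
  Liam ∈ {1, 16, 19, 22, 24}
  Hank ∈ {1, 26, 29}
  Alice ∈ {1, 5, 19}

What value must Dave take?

14

Omar, Priya, Alice between them cover only {1, 5, 19} — a naked triple. Remove those values from Kira, Dave, Jack, Liam, Hank.
That leaves Kira = 29. Remove 29 from Hank.
Jack must be 16 (only option left). Eliminate 16 elsewhere: Dave, Liam.
That leaves Hank = 26. Remove 26 from Dave.
So Dave = 14.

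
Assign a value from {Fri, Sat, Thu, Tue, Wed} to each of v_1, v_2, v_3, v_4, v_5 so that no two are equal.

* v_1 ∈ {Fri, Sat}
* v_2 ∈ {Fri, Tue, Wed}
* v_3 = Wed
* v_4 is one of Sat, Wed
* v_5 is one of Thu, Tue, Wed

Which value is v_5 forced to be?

Thu

v_3's domain is down to {Wed}, so v_3 = Wed. Remove Wed from v_2, v_4, v_5.
That leaves v_4 = Sat. Remove Sat from v_1.
v_1 has just one choice, so v_1 = Fri. Remove Fri from v_2.
v_2's domain is down to {Tue}, so v_2 = Tue. Eliminate Tue elsewhere: v_5.
So v_5 = Thu.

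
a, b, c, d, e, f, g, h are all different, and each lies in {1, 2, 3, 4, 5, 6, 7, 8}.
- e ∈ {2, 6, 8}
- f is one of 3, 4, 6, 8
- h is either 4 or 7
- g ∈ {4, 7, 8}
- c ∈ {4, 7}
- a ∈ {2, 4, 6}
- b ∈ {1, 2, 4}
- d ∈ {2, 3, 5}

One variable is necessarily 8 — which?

g

The 8 variables together cover exactly {1, 2, 3, 4, 5, 6, 7, 8} — 8 values for 8 variables — and 1 appears only in b's list, so b = 1.
The 7 still-open variables draw from only 7 values {2, 3, 4, 5, 6, 7, 8}, so each is used; only d can be 5, hence d = 5.
The 6 still-open variables draw from only 6 values {2, 3, 4, 6, 7, 8}, so each is used; only f can be 3, hence f = 3.
The 2 variables c and h are confined to {4, 7}, which locks those values in; drop them from a, g.
So 8 goes to g.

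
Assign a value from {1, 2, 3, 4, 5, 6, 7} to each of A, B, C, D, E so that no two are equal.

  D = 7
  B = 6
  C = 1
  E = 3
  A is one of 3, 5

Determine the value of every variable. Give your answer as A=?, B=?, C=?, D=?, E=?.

B has just one choice, so B = 6.
C must be 1 (only option left).
D has just one choice, so D = 7.
E's domain is down to {3}, so E = 3. So A can't be 3.
A has just one choice, so A = 5.

A=5, B=6, C=1, D=7, E=3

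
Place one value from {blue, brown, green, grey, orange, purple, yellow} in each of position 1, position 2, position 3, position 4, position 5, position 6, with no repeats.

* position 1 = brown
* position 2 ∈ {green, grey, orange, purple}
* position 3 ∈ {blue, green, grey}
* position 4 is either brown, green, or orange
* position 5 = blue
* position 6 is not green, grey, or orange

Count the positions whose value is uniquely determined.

position 1 has just one choice, so position 1 = brown. So position 4, position 6 can't be brown.
position 5 must be blue (only option left). Eliminate blue elsewhere: position 3, position 6.
Determined: position 1=brown, position 5=blue. The other positions each still have more than one consistent value. That makes 2.

2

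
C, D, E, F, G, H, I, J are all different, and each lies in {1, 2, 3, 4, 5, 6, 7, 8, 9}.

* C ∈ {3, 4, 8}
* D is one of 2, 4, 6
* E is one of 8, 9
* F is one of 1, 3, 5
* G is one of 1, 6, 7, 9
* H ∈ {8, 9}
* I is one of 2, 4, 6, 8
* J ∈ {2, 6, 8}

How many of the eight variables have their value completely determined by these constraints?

1

E and H between them cover only {8, 9} — a naked pair. Remove those values from C, G, I, J.
The 3 variables D, I, J are confined to {2, 4, 6}, which locks those values in; drop them from C, G.
C has just one choice, so C = 3. So F can't be 3.
Determined: C=3. The other variables each still have more than one consistent value. That makes 1.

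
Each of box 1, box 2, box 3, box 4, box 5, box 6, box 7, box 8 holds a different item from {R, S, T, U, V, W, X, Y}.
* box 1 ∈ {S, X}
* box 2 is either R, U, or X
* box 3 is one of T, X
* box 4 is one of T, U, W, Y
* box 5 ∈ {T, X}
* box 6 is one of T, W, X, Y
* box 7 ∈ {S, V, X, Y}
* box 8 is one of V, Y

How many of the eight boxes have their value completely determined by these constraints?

The 8 variables together cover exactly {R, S, T, U, V, W, X, Y} — 8 values for 8 variables — and R appears only in box 2's list, so box 2 = R.
Among the 7 still-open variables, U fits only box 4 (and all 7 values in {S, T, U, V, W, X, Y} must be used), so box 4 = U.
The 6 still-open variables together cover exactly {S, T, V, W, X, Y} — 6 values for 6 variables — and W appears only in box 6's list, so box 6 = W.
The 2 variables box 3 and box 5 are confined to {T, X}, which locks those values in; drop them from box 1, box 7.
box 1's domain is down to {S}, so box 1 = S. Remove S from box 7.
Determined: box 1=S, box 2=R, box 4=U, box 6=W. The other boxes each still have more than one consistent value. That makes 4.

4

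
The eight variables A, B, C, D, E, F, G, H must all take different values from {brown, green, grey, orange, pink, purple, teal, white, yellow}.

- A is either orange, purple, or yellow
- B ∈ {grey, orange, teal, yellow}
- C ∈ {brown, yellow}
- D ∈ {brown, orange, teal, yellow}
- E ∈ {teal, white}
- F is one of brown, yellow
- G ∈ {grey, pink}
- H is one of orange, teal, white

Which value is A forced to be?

purple

Among the 8 variables, pink fits only G (and all 8 values in {brown, grey, orange, pink, purple, teal, white, yellow} must be used), so G = pink.
The 7 still-open variables together cover exactly {brown, grey, orange, purple, teal, white, yellow} — 7 values for 7 variables — and grey appears only in B's list, so B = grey.
The 6 still-open variables together cover exactly {brown, orange, purple, teal, white, yellow} — 6 values for 6 variables — and purple appears only in A's list, so A = purple.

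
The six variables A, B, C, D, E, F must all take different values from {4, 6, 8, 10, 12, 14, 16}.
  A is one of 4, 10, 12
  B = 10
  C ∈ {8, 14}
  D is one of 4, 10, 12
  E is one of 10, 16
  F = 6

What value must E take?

16

B has just one choice, so B = 10. So A, D, E can't be 10.
So E = 16.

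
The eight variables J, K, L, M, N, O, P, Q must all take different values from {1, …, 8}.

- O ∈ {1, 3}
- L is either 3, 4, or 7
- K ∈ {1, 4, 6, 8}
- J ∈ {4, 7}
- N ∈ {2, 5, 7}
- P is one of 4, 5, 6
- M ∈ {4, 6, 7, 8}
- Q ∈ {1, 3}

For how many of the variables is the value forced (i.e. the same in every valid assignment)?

2

The 8 variables together cover exactly {1, 2, 3, 4, 5, 6, 7, 8} — 8 values for 8 variables — and 2 appears only in N's list, so N = 2.
Among the 7 still-open variables, 5 fits only P (and all 7 values in {1, 3, 4, 5, 6, 7, 8} must be used), so P = 5.
O and Q share exactly the 2 values {1, 3}; by pigeonhole those values go to them, so strike 1, 3 from K, L.
The 2 variables J and L are confined to {4, 7}, which locks those values in; drop them from K, M.
Determined: N=2, P=5. The other variables each still have more than one consistent value. That makes 2.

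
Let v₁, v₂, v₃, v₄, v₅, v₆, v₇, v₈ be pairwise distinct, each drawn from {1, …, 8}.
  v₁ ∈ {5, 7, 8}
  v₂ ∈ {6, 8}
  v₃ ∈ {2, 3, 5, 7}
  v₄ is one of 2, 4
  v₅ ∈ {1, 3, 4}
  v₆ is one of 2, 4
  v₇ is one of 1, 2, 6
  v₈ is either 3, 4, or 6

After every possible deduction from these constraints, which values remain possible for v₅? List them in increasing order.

1, 3

The 2 variables v₄ and v₆ are confined to {2, 4}, which locks those values in; drop them from v₃, v₅, v₇, v₈.
v₅, v₇, v₈ share exactly the 3 values {1, 3, 6}; by pigeonhole those values go to them, so strike 1, 3, 6 from v₂, v₃.
v₂ must be 8 (only option left). So v₁ can't be 8.
No further eliminations apply; v₅ can still be any of 1, 3.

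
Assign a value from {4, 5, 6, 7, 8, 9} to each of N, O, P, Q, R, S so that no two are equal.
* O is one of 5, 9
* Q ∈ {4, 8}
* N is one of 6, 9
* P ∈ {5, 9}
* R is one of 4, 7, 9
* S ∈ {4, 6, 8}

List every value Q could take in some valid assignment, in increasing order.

4, 8

The 6 variables draw from only 6 values {4, 5, 6, 7, 8, 9}, so each is used; only R can be 7, hence R = 7.
The 2 variables O and P are confined to {5, 9}, which locks those values in; drop them from N.
N must be 6 (only option left). So S can't be 6.
No further eliminations apply; Q can still be any of 4, 8.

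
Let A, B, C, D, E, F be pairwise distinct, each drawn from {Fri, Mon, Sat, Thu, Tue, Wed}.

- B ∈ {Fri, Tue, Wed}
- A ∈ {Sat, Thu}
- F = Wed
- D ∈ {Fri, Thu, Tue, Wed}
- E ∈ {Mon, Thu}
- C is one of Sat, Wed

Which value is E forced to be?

Mon

F's domain is down to {Wed}, so F = Wed. Remove Wed from B, C, D.
C has just one choice, so C = Sat. Strike Sat from A.
A must be Thu (only option left). Remove Thu from D, E.
So E = Mon.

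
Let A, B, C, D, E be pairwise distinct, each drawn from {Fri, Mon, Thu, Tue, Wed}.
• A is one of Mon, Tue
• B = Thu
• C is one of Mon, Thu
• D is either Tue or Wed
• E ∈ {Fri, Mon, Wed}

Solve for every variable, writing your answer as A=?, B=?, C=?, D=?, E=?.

A=Tue, B=Thu, C=Mon, D=Wed, E=Fri

B has just one choice, so B = Thu. So C can't be Thu.
C must be Mon (only option left). Strike Mon from A, E.
That leaves A = Tue. So D can't be Tue.
D must be Wed (only option left). Remove Wed from E.
E must be Fri (only option left).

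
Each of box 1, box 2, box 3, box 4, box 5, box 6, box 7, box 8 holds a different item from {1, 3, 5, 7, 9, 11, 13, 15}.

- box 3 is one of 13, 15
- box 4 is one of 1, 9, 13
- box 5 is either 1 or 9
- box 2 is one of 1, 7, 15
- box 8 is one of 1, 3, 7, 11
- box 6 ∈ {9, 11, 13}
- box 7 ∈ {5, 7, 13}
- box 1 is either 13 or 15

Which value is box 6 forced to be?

Among the 8 variables, 3 fits only box 8 (and all 8 values in {1, 3, 5, 7, 9, 11, 13, 15} must be used), so box 8 = 3.
The 7 still-open variables draw from only 7 values {1, 5, 7, 9, 11, 13, 15}, so each is used; only box 7 can be 5, hence box 7 = 5.
The 6 still-open variables draw from only 6 values {1, 7, 9, 11, 13, 15}, so each is used; only box 2 can be 7, hence box 2 = 7.
The 5 still-open variables draw from only 5 values {1, 9, 11, 13, 15}, so each is used; only box 6 can be 11, hence box 6 = 11.

11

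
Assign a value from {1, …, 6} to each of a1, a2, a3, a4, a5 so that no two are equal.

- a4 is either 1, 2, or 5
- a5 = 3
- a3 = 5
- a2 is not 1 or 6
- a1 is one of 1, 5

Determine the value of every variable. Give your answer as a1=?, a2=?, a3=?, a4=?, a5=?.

a3 must be 5 (only option left). So a1, a2, a4 can't be 5.
a5's domain is down to {3}, so a5 = 3. Eliminate 3 elsewhere: a2.
That leaves a1 = 1. Strike 1 from a4.
That leaves a4 = 2. Remove 2 from a2.
a2 must be 4 (only option left).

a1=1, a2=4, a3=5, a4=2, a5=3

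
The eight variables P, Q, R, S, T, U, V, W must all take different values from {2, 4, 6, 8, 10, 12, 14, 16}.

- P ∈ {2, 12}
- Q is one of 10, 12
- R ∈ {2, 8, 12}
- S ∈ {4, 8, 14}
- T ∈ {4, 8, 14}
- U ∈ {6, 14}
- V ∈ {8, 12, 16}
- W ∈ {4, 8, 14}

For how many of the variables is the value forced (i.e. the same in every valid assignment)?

Among the 8 variables, 6 fits only U (and all 8 values in {2, 4, 6, 8, 10, 12, 14, 16} must be used), so U = 6.
Among the 7 still-open variables, 10 fits only Q (and all 7 values in {2, 4, 8, 10, 12, 14, 16} must be used), so Q = 10.
Among the 6 still-open variables, 16 fits only V (and all 6 values in {2, 4, 8, 12, 14, 16} must be used), so V = 16.
S, T, W share exactly the 3 values {4, 8, 14}; by pigeonhole those values go to them, so strike 4, 8, 14 from R.
Determined: Q=10, U=6, V=16. The other variables each still have more than one consistent value. That makes 3.

3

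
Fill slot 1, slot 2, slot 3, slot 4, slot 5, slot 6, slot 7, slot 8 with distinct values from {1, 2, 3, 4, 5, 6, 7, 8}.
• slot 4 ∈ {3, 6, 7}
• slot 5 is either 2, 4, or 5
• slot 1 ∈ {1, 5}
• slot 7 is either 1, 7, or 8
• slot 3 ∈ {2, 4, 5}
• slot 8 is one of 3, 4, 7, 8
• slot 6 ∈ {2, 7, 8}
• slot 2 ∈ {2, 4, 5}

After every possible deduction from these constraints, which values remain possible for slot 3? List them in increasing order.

2, 4, 5

The 8 variables draw from only 8 values {1, 2, 3, 4, 5, 6, 7, 8}, so each is used; only slot 4 can be 6, hence slot 4 = 6.
Among the 7 still-open variables, 3 fits only slot 8 (and all 7 values in {1, 2, 3, 4, 5, 7, 8} must be used), so slot 8 = 3.
slot 2, slot 3, slot 5 between them cover only {2, 4, 5} — a naked triple. Remove those values from slot 1, slot 6.
slot 1's domain is down to {1}, so slot 1 = 1. Eliminate 1 elsewhere: slot 7.
No further eliminations apply; slot 3 can still be any of 2, 4, 5.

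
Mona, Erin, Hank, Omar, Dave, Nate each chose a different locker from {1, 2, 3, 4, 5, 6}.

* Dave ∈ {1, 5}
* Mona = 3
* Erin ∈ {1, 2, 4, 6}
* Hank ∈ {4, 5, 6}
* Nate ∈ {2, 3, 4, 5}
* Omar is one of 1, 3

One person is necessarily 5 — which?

Mona's domain is down to {3}, so Mona = 3. Strike 3 from Omar, Nate.
Omar must be 1 (only option left). Strike 1 from Erin, Dave.
So 5 goes to Dave.

Dave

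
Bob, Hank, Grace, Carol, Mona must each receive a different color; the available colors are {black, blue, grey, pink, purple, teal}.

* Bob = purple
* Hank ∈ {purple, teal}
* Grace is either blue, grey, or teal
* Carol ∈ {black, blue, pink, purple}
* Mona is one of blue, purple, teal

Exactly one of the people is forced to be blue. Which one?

Mona

Bob has just one choice, so Bob = purple. Eliminate purple elsewhere: Hank, Carol, Mona.
That leaves Hank = teal. Strike teal from Grace, Mona.
So blue goes to Mona.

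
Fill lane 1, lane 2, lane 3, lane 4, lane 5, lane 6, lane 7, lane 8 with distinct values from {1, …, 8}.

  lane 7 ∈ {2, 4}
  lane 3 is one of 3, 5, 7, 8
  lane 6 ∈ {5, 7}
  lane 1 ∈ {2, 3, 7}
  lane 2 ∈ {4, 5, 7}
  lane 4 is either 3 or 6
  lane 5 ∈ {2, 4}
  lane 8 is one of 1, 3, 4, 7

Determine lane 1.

3

Among the 8 variables, 1 fits only lane 8 (and all 8 values in {1, 2, 3, 4, 5, 6, 7, 8} must be used), so lane 8 = 1.
The 7 still-open variables together cover exactly {2, 3, 4, 5, 6, 7, 8} — 7 values for 7 variables — and 6 appears only in lane 4's list, so lane 4 = 6.
Among the 6 still-open variables, 8 fits only lane 3 (and all 6 values in {2, 3, 4, 5, 7, 8} must be used), so lane 3 = 8.
The 5 still-open variables draw from only 5 values {2, 3, 4, 5, 7}, so each is used; only lane 1 can be 3, hence lane 1 = 3.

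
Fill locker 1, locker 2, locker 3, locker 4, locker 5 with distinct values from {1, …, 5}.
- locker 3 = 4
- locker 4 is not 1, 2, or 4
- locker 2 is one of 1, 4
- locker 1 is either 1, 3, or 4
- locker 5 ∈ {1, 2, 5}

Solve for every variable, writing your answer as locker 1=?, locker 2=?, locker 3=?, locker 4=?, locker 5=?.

locker 3's domain is down to {4}, so locker 3 = 4. Strike 4 from locker 1, locker 2.
locker 2 has just one choice, so locker 2 = 1. Strike 1 from locker 1, locker 5.
locker 1's domain is down to {3}, so locker 1 = 3. Strike 3 from locker 4.
locker 4 must be 5 (only option left). So locker 5 can't be 5.
locker 5's domain is down to {2}, so locker 5 = 2.

locker 1=3, locker 2=1, locker 3=4, locker 4=5, locker 5=2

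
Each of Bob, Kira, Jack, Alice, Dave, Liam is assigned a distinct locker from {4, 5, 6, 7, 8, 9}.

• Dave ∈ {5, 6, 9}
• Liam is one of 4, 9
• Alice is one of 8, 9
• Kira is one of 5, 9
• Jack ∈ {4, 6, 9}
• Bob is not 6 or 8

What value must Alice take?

The 6 variables draw from only 6 values {4, 5, 6, 7, 8, 9}, so each is used; only Bob can be 7, hence Bob = 7.
The 5 still-open variables together cover exactly {4, 5, 6, 8, 9} — 5 values for 5 variables — and 8 appears only in Alice's list, so Alice = 8.

8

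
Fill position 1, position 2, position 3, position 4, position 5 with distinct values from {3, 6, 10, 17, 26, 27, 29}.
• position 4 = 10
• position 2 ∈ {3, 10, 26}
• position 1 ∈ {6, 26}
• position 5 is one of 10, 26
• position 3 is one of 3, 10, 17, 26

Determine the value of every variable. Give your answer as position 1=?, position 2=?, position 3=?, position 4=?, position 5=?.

position 1=6, position 2=3, position 3=17, position 4=10, position 5=26

position 4 must be 10 (only option left). Remove 10 from position 2, position 3, position 5.
position 5's domain is down to {26}, so position 5 = 26. Remove 26 from position 1, position 2, position 3.
position 1 has just one choice, so position 1 = 6.
position 2 has just one choice, so position 2 = 3. Strike 3 from position 3.
position 3's domain is down to {17}, so position 3 = 17.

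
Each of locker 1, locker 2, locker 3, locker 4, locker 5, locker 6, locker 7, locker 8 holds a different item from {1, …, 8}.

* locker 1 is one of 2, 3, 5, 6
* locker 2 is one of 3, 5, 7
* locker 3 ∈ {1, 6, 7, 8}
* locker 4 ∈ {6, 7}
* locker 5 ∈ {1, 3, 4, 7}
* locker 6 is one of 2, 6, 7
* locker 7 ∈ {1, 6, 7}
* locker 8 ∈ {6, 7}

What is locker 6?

Among the 8 variables, 4 fits only locker 5 (and all 8 values in {1, 2, 3, 4, 5, 6, 7, 8} must be used), so locker 5 = 4.
Among the 7 still-open variables, 8 fits only locker 3 (and all 7 values in {1, 2, 3, 5, 6, 7, 8} must be used), so locker 3 = 8.
Among the 6 still-open variables, 1 fits only locker 7 (and all 6 values in {1, 2, 3, 5, 6, 7} must be used), so locker 7 = 1.
The 2 variables locker 4 and locker 8 are confined to {6, 7}, which locks those values in; drop them from locker 1, locker 2, locker 6.
So locker 6 = 2.

2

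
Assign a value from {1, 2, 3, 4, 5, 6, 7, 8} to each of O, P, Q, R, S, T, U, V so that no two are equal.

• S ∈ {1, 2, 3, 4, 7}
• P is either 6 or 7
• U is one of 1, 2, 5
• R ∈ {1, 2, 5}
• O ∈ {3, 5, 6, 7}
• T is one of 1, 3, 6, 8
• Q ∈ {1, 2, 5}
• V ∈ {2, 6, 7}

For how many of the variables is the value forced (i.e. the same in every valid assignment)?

The 8 variables draw from only 8 values {1, 2, 3, 4, 5, 6, 7, 8}, so each is used; only S can be 4, hence S = 4.
The 7 still-open variables draw from only 7 values {1, 2, 3, 5, 6, 7, 8}, so each is used; only T can be 8, hence T = 8.
The 6 still-open variables draw from only 6 values {1, 2, 3, 5, 6, 7}, so each is used; only O can be 3, hence O = 3.
The 3 variables Q, R, U are confined to {1, 2, 5}, which locks those values in; drop them from V.
Determined: O=3, S=4, T=8. The other variables each still have more than one consistent value. That makes 3.

3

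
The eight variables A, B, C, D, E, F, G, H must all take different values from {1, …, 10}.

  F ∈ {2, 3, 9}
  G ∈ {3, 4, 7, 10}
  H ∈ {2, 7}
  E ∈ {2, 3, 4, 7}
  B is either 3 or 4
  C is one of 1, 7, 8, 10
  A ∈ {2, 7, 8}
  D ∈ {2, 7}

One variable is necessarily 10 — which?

G

Among the 8 variables, 1 fits only C (and all 8 values in {1, 2, 3, 4, 7, 8, 9, 10} must be used), so C = 1.
The 7 still-open variables draw from only 7 values {2, 3, 4, 7, 8, 9, 10}, so each is used; only A can be 8, hence A = 8.
The 6 still-open variables draw from only 6 values {2, 3, 4, 7, 9, 10}, so each is used; only F can be 9, hence F = 9.
The 5 still-open variables draw from only 5 values {2, 3, 4, 7, 10}, so each is used; only G can be 10, hence G = 10.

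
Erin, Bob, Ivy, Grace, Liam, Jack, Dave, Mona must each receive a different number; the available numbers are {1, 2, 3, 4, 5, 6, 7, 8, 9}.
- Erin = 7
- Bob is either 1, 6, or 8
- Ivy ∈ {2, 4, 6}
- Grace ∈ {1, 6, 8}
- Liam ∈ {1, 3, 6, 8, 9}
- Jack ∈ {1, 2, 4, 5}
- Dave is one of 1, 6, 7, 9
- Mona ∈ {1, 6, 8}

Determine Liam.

3

Erin's domain is down to {7}, so Erin = 7. Strike 7 from Dave.
The 3 variables Bob, Grace, Mona are confined to {1, 6, 8}, which locks those values in; drop them from Ivy, Liam, Jack, Dave.
Dave must be 9 (only option left). Remove 9 from Liam.
So Liam = 3.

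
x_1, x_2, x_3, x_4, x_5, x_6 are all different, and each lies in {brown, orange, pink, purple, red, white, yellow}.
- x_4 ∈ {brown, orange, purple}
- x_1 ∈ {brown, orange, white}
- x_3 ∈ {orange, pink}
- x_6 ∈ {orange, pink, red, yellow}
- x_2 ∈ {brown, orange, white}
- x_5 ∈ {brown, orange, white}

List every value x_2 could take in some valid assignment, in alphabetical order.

x_1, x_2, x_5 share exactly the 3 values {brown, orange, white}; by pigeonhole those values go to them, so strike brown, orange, white from x_3, x_4, x_6.
x_3 must be pink (only option left). So x_6 can't be pink.
That leaves x_4 = purple.
No further eliminations apply; x_2 can still be any of brown, orange, white.

brown, orange, white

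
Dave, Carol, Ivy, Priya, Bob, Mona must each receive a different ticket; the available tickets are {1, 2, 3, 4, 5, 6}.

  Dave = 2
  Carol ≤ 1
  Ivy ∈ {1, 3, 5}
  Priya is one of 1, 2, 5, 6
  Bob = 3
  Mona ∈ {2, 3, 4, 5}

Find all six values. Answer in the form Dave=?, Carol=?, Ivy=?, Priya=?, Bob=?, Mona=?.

Dave=2, Carol=1, Ivy=5, Priya=6, Bob=3, Mona=4

Dave must be 2 (only option left). So Priya, Mona can't be 2.
Carol must be 1 (only option left). So Ivy, Priya can't be 1.
Bob's domain is down to {3}, so Bob = 3. So Ivy, Mona can't be 3.
Ivy must be 5 (only option left). So Priya, Mona can't be 5.
Priya must be 6 (only option left).
That leaves Mona = 4.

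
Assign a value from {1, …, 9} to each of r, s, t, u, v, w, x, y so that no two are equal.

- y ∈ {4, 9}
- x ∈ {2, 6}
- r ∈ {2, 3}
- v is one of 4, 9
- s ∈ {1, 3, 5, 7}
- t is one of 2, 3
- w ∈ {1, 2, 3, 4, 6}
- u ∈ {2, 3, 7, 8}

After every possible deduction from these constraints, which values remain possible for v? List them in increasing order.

4, 9

r and t share exactly the 2 values {2, 3}; by pigeonhole those values go to them, so strike 2, 3 from s, u, w, x.
x has just one choice, so x = 6. Remove 6 from w.
The 2 variables v and y are confined to {4, 9}, which locks those values in; drop them from w.
w has just one choice, so w = 1. Strike 1 from s.
No further eliminations apply; v can still be any of 4, 9.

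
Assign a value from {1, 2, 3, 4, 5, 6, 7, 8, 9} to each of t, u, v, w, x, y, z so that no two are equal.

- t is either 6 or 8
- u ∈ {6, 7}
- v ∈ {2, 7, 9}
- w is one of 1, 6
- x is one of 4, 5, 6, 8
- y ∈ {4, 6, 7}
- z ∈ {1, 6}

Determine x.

The 2 variables w and z are confined to {1, 6}, which locks those values in; drop them from t, u, x, y.
t's domain is down to {8}, so t = 8. So x can't be 8.
u's domain is down to {7}, so u = 7. Eliminate 7 elsewhere: v, y.
That leaves y = 4. Remove 4 from x.
So x = 5.

5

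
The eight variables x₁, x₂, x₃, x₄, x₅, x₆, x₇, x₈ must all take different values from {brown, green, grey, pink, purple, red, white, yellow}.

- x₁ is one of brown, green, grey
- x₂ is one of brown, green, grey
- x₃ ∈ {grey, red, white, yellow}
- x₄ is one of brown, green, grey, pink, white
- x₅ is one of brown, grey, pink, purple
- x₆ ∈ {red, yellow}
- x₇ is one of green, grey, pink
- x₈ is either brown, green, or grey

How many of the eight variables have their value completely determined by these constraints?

3

The 8 variables together cover exactly {brown, green, grey, pink, purple, red, white, yellow} — 8 values for 8 variables — and purple appears only in x₅'s list, so x₅ = purple.
The 3 variables x₁, x₂, x₈ are confined to {brown, green, grey}, which locks those values in; drop them from x₃, x₄, x₇.
x₇ has just one choice, so x₇ = pink. Strike pink from x₄.
x₄ has just one choice, so x₄ = white. So x₃ can't be white.
Determined: x₄=white, x₅=purple, x₇=pink. The other variables each still have more than one consistent value. That makes 3.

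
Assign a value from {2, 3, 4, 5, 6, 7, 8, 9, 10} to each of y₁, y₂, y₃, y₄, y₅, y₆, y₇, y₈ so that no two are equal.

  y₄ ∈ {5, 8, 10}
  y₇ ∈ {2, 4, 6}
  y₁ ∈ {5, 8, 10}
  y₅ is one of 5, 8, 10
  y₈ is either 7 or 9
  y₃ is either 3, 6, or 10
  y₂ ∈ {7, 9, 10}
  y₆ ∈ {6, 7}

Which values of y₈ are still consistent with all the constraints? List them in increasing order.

y₁, y₄, y₅ between them cover only {5, 8, 10} — a naked triple. Remove those values from y₂, y₃.
y₂ and y₈ between them cover only {7, 9} — a naked pair. Remove those values from y₆.
y₆'s domain is down to {6}, so y₆ = 6. So y₃, y₇ can't be 6.
y₃ must be 3 (only option left).
No further eliminations apply; y₈ can still be any of 7, 9.

7, 9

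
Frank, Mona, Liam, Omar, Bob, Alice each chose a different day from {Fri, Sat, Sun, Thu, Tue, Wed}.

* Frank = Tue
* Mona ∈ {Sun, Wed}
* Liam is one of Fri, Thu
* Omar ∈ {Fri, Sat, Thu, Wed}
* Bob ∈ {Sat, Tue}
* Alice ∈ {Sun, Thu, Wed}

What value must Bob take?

Frank has just one choice, so Frank = Tue. Eliminate Tue elsewhere: Bob.
So Bob = Sat.

Sat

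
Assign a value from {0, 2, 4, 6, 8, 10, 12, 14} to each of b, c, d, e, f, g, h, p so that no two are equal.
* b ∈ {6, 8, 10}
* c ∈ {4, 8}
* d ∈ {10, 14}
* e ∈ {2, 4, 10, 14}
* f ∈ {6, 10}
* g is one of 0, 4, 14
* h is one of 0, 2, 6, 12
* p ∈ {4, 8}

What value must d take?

14

The 8 variables draw from only 8 values {0, 2, 4, 6, 8, 10, 12, 14}, so each is used; only h can be 12, hence h = 12.
The 7 still-open variables together cover exactly {0, 2, 4, 6, 8, 10, 14} — 7 values for 7 variables — and 0 appears only in g's list, so g = 0.
Among the 6 still-open variables, 2 fits only e (and all 6 values in {2, 4, 6, 8, 10, 14} must be used), so e = 2.
The 5 still-open variables draw from only 5 values {4, 6, 8, 10, 14}, so each is used; only d can be 14, hence d = 14.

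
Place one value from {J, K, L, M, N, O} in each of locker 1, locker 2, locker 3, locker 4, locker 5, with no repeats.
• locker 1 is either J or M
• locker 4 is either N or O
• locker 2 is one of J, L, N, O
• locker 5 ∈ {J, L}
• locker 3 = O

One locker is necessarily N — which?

locker 4

locker 3's domain is down to {O}, so locker 3 = O. Strike O from locker 2, locker 4.
So N goes to locker 4.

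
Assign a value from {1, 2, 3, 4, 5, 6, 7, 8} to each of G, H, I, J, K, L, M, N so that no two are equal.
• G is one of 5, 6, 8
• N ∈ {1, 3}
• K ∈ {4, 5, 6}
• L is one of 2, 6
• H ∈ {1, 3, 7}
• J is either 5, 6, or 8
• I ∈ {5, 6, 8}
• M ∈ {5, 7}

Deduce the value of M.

The 8 variables draw from only 8 values {1, 2, 3, 4, 5, 6, 7, 8}, so each is used; only L can be 2, hence L = 2.
The 7 still-open variables draw from only 7 values {1, 3, 4, 5, 6, 7, 8}, so each is used; only K can be 4, hence K = 4.
G, I, J share exactly the 3 values {5, 6, 8}; by pigeonhole those values go to them, so strike 5, 6, 8 from M.
So M = 7.

7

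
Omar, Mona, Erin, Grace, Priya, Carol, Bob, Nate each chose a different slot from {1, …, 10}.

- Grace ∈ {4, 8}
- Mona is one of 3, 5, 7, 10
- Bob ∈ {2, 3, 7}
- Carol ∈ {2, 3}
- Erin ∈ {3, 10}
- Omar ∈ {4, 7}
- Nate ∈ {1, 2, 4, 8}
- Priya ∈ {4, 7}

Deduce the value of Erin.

Among the 8 variables, 1 fits only Nate (and all 8 values in {1, 2, 3, 4, 5, 7, 8, 10} must be used), so Nate = 1.
The 7 still-open variables together cover exactly {2, 3, 4, 5, 7, 8, 10} — 7 values for 7 variables — and 5 appears only in Mona's list, so Mona = 5.
The 6 still-open variables draw from only 6 values {2, 3, 4, 7, 8, 10}, so each is used; only Grace can be 8, hence Grace = 8.
Among the 5 still-open variables, 10 fits only Erin (and all 5 values in {2, 3, 4, 7, 10} must be used), so Erin = 10.

10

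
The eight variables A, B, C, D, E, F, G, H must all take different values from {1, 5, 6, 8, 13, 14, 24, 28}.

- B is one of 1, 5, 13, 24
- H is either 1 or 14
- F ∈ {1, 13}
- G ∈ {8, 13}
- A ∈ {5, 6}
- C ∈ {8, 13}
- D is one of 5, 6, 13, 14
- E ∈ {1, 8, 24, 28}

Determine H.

Among the 8 variables, 28 fits only E (and all 8 values in {1, 5, 6, 8, 13, 14, 24, 28} must be used), so E = 28.
Among the 7 still-open variables, 24 fits only B (and all 7 values in {1, 5, 6, 8, 13, 14, 24} must be used), so B = 24.
The 2 variables C and G are confined to {8, 13}, which locks those values in; drop them from D, F.
That leaves F = 1. Strike 1 from H.
So H = 14.

14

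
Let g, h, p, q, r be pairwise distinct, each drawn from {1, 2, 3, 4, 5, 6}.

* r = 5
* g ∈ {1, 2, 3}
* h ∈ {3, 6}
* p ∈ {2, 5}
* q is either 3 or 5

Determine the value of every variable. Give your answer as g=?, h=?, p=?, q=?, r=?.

r must be 5 (only option left). Remove 5 from p, q.
p has just one choice, so p = 2. Eliminate 2 elsewhere: g.
q has just one choice, so q = 3. Remove 3 from g, h.
g must be 1 (only option left).
That leaves h = 6.

g=1, h=6, p=2, q=3, r=5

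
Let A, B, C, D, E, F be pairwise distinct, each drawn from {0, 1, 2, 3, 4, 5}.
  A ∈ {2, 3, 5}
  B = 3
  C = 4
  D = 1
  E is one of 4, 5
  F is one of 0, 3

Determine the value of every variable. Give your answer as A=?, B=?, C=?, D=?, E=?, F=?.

A=2, B=3, C=4, D=1, E=5, F=0

B's domain is down to {3}, so B = 3. So A, F can't be 3.
That leaves C = 4. So E can't be 4.
That leaves D = 1.
E has just one choice, so E = 5. Eliminate 5 elsewhere: A.
That leaves F = 0.
That leaves A = 2.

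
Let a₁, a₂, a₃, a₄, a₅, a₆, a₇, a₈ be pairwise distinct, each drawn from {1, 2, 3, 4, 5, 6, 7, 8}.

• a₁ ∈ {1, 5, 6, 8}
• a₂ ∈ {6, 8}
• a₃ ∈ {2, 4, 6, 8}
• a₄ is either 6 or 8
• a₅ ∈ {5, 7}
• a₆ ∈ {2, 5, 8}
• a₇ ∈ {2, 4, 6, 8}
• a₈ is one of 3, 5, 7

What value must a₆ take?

The 8 variables draw from only 8 values {1, 2, 3, 4, 5, 6, 7, 8}, so each is used; only a₁ can be 1, hence a₁ = 1.
Among the 7 still-open variables, 3 fits only a₈ (and all 7 values in {2, 3, 4, 5, 6, 7, 8} must be used), so a₈ = 3.
The 6 still-open variables together cover exactly {2, 4, 5, 6, 7, 8} — 6 values for 6 variables — and 7 appears only in a₅'s list, so a₅ = 7.
Among the 5 still-open variables, 5 fits only a₆ (and all 5 values in {2, 4, 5, 6, 8} must be used), so a₆ = 5.

5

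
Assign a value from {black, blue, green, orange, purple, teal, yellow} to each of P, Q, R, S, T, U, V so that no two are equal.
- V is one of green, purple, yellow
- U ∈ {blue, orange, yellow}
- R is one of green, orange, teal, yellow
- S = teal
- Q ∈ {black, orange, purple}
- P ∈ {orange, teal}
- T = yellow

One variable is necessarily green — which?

R

S's domain is down to {teal}, so S = teal. Remove teal from P, R.
T's domain is down to {yellow}, so T = yellow. Strike yellow from R, U, V.
P must be orange (only option left). Eliminate orange elsewhere: Q, R, U.
So green goes to R.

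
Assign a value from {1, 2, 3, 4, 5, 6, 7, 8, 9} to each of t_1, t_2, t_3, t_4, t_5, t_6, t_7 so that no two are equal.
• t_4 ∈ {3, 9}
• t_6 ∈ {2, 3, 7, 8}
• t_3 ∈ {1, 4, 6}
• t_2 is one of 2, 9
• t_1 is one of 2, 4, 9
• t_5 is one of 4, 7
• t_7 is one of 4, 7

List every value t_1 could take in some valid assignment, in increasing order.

2, 9

The 2 variables t_5 and t_7 are confined to {4, 7}, which locks those values in; drop them from t_1, t_3, t_6.
The 2 variables t_1 and t_2 are confined to {2, 9}, which locks those values in; drop them from t_4, t_6.
t_4 must be 3 (only option left). Eliminate 3 elsewhere: t_6.
t_6's domain is down to {8}, so t_6 = 8.
No further eliminations apply; t_1 can still be any of 2, 9.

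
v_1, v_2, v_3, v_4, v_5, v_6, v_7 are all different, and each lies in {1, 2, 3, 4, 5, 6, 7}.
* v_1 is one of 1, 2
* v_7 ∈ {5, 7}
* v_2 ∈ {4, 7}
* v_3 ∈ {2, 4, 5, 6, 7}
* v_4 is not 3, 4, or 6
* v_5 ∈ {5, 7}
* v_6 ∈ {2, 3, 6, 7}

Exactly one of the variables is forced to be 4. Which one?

Among the 7 variables, 3 fits only v_6 (and all 7 values in {1, 2, 3, 4, 5, 6, 7} must be used), so v_6 = 3.
The 6 still-open variables draw from only 6 values {1, 2, 4, 5, 6, 7}, so each is used; only v_3 can be 6, hence v_3 = 6.
The 5 still-open variables together cover exactly {1, 2, 4, 5, 7} — 5 values for 5 variables — and 4 appears only in v_2's list, so v_2 = 4.

v_2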